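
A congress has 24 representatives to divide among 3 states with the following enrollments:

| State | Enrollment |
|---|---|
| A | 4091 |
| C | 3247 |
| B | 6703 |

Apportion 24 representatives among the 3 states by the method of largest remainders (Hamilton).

A: 7, C: 6, B: 11

The standard divisor is 14041/24 ≈ 585.042.
Standard quotas: A 6.9927, C 5.5500, B 11.4573.
Lower quotas: A 6, C 5, B 11 (sum 22, leaving 2 seats).
Remainders in descending order: A 0.9927, C 0.5500, B 0.4573.
The surplus seats go to A, C.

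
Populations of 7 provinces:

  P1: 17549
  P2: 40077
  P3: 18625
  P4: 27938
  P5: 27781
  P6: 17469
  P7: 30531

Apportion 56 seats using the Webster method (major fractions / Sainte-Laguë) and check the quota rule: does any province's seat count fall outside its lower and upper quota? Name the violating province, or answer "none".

Standard quotas: P1 5.461, P2 12.470, P3 5.795, P4 8.693, P5 8.644, P6 5.436, P7 9.500.
Webster allocation: P1 5, P2 12, P3 6, P4 9, P5 9, P6 5, P7 10.
Every allocation lies between the lower and upper quota.

none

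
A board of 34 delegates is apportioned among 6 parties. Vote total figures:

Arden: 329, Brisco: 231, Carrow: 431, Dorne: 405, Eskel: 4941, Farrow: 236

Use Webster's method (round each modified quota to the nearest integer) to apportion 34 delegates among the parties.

Standard divisor 6573/34 ≈ 193.324; standard quotas: Arden 1.702, Brisco 1.195, Carrow 2.229, Dorne 2.095, Eskel 25.558, Farrow 1.221.
Rounding to the nearest integer gives Arden 2, Brisco 1, Carrow 2, Dorne 2, Eskel 26, Farrow 1 — total 34, matching the house size, so no adjustment is needed.

Arden 2, Brisco 1, Carrow 2, Dorne 2, Eskel 26, Farrow 1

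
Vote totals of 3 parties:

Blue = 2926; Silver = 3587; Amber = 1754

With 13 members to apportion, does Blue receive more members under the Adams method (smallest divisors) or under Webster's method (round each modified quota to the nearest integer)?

Adams: Blue 5, Silver 5, Amber 3.
Webster: Blue 4, Silver 6, Amber 3.
Blue gets 5 under Adams and 4 under Webster.

Adams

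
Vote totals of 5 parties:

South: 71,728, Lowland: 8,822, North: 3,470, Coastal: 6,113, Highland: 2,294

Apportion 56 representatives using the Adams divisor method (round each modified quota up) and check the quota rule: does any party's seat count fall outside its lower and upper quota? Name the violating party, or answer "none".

South

Standard quotas: South 43.459, Lowland 5.345, North 2.102, Coastal 3.704, Highland 1.390.
Adams allocation: South 42, Lowland 6, North 2, Coastal 4, Highland 2.
South has quota 43.459 (lower 43, upper 44) but receives 42 — outside the quota interval.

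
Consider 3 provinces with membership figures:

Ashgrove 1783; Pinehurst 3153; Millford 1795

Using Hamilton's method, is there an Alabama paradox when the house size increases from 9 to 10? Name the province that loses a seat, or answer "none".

At 9 seats: Ashgrove 2, Pinehurst 4, Millford 3.
At 10 seats: Ashgrove 2, Pinehurst 5, Millford 3.
No province's allocation decreased.

none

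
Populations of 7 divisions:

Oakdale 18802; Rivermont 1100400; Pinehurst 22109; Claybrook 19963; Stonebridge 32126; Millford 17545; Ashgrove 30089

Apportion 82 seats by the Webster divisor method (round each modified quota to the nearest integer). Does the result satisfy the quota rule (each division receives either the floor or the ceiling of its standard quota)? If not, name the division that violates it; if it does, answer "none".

Standard quotas: Oakdale 1.242, Rivermont 72.708, Pinehurst 1.461, Claybrook 1.319, Stonebridge 2.123, Millford 1.159, Ashgrove 1.988.
Webster allocation: Oakdale 1, Rivermont 74, Pinehurst 1, Claybrook 1, Stonebridge 2, Millford 1, Ashgrove 2.
Rivermont has quota 72.708 (lower 72, upper 73) but receives 74 — outside the quota interval.

Rivermont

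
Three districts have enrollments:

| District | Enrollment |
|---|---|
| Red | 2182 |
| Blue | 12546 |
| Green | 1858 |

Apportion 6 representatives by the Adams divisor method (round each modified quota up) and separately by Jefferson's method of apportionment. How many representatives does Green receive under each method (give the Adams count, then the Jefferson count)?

1 and 0

Adams: Red 1, Blue 4, Green 1.
Jefferson: Red 1, Blue 5, Green 0.
Green gets 1 under Adams and 0 under Jefferson.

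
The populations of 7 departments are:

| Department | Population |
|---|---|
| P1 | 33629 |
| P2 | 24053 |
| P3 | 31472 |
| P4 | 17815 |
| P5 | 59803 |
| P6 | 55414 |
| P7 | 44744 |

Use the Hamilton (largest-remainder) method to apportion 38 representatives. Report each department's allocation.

Total 266930; standard divisor 266930/38 ≈ 7024.474.
Standard quotas: P1 4.7874, P2 3.4242, P3 4.4803, P4 2.5361, P5 8.5135, P6 7.8887, P7 6.3697.
Lower quotas: P1 4, P2 3, P3 4, P4 2, P5 8, P6 7, P7 6 (sum 34, leaving 4 seats).
Remainders in descending order: P6 0.8887, P1 0.7874, P4 0.5361, P5 0.5135, P3 0.4803, P2 0.4242, P7 0.3697.
Largest remainders: P6, P1, P4, P5 receive the extra seats.

P1=5, P2=3, P3=4, P4=3, P5=9, P6=8, P7=6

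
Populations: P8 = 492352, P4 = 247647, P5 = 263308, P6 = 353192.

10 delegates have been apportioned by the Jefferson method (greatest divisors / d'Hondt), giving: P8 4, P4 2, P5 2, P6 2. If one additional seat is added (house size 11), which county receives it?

Priority for the next seat is population ÷ (current seats + 1).
Priorities: P8 98470.400, P4 82549.000, P5 87769.333, P6 117730.667.
Highest priority: P6.

P6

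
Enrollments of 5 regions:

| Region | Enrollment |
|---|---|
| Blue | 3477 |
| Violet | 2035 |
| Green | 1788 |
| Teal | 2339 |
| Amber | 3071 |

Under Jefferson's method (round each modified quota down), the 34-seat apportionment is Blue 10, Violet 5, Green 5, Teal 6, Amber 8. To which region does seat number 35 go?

Amber

Priority for the next seat is population ÷ (current seats + 1).
Priorities: Blue 316.091, Violet 339.167, Green 298.000, Teal 334.143, Amber 341.222.
Highest priority: Amber.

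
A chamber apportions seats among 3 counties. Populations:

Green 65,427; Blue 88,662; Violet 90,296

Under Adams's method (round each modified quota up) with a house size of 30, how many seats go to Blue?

11

Standard divisor 244385/30 ≈ 8146.167; standard quotas: Green 8.032, Blue 10.884, Violet 11.084.
Rounding up gives 9, 11, 12 = 32 seats, so the divisor must be adjusted.
With modified divisor 8500: modified quotas Green 7.697, Blue 10.431, Violet 10.623.
Rounding up: Green 8, Blue 11, Violet 11 (total 30).
Blue receives 11.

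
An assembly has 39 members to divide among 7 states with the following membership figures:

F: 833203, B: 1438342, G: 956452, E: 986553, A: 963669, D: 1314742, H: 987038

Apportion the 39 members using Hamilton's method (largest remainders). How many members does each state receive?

F: 4; B: 8; G: 5; E: 5; A: 5; D: 7; H: 5

Total 7479999; standard divisor 7479999/39 ≈ 191794.846.
Standard quotas: F 4.3442, B 7.4994, G 4.9868, E 5.1438, A 5.0245, D 6.8549, H 5.1463.
Lower quotas: F 4, B 7, G 4, E 5, A 5, D 6, H 5 (sum 36, leaving 3 seats).
Remainders in descending order: G 0.9868, D 0.8549, B 0.4994, F 0.3442, H 0.1463, E 0.1438, A 0.0245.
The surplus seats go to G, D, B.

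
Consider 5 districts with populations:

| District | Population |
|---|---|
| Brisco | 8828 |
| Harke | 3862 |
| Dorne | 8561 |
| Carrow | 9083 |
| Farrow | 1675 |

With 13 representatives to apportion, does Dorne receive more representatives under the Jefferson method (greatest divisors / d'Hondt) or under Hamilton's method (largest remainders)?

Jefferson

Jefferson: Brisco 4, Harke 1, Dorne 4, Carrow 4, Farrow 0.
Hamilton: Brisco 4, Harke 1, Dorne 3, Carrow 4, Farrow 1.
Dorne gets 4 under Jefferson and 3 under Hamilton.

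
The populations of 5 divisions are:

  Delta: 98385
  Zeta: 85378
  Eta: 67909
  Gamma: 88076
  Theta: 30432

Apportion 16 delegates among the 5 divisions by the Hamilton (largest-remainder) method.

The standard divisor is 370180/16 ≈ 23136.25.
Standard quotas: Delta 4.2524, Zeta 3.6902, Eta 2.9352, Gamma 3.8068, Theta 1.3153.
Lower quotas: Delta 4, Zeta 3, Eta 2, Gamma 3, Theta 1 (sum 13, leaving 3 seats).
Remainders in descending order: Eta 0.9352, Gamma 0.8068, Zeta 0.6902, Theta 0.3153, Delta 0.2524.
Largest remainders: Eta, Gamma, Zeta receive the extra seats.

Delta: 4, Zeta: 4, Eta: 3, Gamma: 4, Theta: 1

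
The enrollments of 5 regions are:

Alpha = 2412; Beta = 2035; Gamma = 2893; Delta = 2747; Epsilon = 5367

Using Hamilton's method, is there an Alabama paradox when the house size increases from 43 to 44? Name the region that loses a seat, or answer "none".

At 43 seats: Alpha 7, Beta 6, Gamma 8, Delta 7, Epsilon 15.
At 44 seats: Alpha 7, Beta 6, Gamma 8, Delta 8, Epsilon 15.
No region's allocation decreased.

none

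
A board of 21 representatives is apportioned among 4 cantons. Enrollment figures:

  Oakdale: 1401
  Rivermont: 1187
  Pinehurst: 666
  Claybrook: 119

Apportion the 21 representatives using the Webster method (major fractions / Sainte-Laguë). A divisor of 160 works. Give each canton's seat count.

Oakdale: 9, Rivermont: 7, Pinehurst: 4, Claybrook: 1

With modified divisor 160: modified quotas Oakdale 8.756, Rivermont 7.419, Pinehurst 4.162, Claybrook 0.744.
Rounding to the nearest integer: Oakdale 9, Rivermont 7, Pinehurst 4, Claybrook 1 (total 21).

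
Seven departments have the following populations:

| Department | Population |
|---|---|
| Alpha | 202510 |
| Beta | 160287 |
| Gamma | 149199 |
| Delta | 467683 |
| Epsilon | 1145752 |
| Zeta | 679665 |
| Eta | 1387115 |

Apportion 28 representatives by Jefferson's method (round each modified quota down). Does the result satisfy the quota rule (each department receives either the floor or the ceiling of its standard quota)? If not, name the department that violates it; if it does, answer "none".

none

Standard quotas: Alpha 1.353, Beta 1.071, Gamma 0.997, Delta 3.124, Epsilon 7.653, Zeta 4.540, Eta 9.265.
Jefferson allocation: Alpha 1, Beta 1, Gamma 1, Delta 3, Epsilon 8, Zeta 4, Eta 10.
Every allocation lies between the lower and upper quota.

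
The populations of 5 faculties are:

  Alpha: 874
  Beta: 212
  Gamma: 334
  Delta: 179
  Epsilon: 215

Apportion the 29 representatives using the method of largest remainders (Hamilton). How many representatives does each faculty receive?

Standard divisor: 1814 ÷ 29 ≈ 62.552.
Standard quotas: Alpha 13.972, Beta 3.389, Gamma 5.340, Delta 2.862, Epsilon 3.437.
Lower quotas: Alpha 13, Beta 3, Gamma 5, Delta 2, Epsilon 3 (sum 26, leaving 3 seats).
Remainders in descending order: Alpha 0.972, Delta 0.862, Epsilon 0.437, Beta 0.389, Gamma 0.340.
Largest remainders: Alpha, Delta, Epsilon receive the extra seats.

Alpha 14, Beta 3, Gamma 5, Delta 3, Epsilon 4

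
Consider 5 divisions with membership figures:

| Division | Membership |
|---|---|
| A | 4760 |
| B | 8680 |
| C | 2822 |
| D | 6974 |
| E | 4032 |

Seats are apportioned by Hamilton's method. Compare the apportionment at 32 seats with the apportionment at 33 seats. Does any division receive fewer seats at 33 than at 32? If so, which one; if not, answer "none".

none

At 32 seats: A 6, B 10, C 3, D 8, E 5.
At 33 seats: A 6, B 11, C 3, D 8, E 5.
No division's allocation decreased.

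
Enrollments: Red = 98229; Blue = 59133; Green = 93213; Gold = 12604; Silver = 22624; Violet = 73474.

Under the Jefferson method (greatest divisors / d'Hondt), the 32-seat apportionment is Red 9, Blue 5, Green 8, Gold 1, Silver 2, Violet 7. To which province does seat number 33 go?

Green

Priority for the next seat is population ÷ (current seats + 1).
Priorities: Red 9822.900, Blue 9855.500, Green 10357.000, Gold 6302.000, Silver 7541.333, Violet 9184.250.
Highest priority: Green.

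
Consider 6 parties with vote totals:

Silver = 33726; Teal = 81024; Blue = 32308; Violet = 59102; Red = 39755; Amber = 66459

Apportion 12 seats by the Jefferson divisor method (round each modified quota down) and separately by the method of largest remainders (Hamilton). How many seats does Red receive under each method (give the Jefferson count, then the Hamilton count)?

1 and 2

Jefferson: Silver 1, Teal 4, Blue 1, Violet 2, Red 1, Amber 3.
Hamilton: Silver 1, Teal 3, Blue 1, Violet 2, Red 2, Amber 3.
Red gets 1 under Jefferson and 2 under Hamilton.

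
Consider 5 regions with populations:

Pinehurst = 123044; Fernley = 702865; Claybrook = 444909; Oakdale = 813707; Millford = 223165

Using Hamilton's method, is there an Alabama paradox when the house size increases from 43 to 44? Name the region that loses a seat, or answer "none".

Pinehurst

At 43 seats: Pinehurst 3, Fernley 13, Claybrook 8, Oakdale 15, Millford 4.
At 44 seats: Pinehurst 2, Fernley 13, Claybrook 9, Oakdale 16, Millford 4.
Pinehurst drops from 3 to 2.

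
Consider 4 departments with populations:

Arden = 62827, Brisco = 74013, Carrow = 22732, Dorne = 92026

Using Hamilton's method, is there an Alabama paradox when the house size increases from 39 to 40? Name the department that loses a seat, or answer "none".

At 39 seats: Arden 10, Brisco 11, Carrow 4, Dorne 14.
At 40 seats: Arden 10, Brisco 12, Carrow 3, Dorne 15.
Carrow drops from 4 to 3.

Carrow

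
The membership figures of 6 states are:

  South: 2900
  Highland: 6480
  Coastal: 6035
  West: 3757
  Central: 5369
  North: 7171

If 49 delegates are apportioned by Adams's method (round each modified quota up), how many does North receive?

Standard divisor 31712/49 ≈ 647.184; standard quotas: South 4.481, Highland 10.013, Coastal 9.325, West 5.805, Central 8.296, North 11.080.
Rounding up gives 5, 11, 10, 6, 9, 12 = 53 seats, so the divisor must be adjusted.
With modified divisor 700: modified quotas South 4.143, Highland 9.257, Coastal 8.621, West 5.367, Central 7.670, North 10.244.
Rounding up: South 5, Highland 10, Coastal 9, West 6, Central 8, North 11 (total 49).
North receives 11.

11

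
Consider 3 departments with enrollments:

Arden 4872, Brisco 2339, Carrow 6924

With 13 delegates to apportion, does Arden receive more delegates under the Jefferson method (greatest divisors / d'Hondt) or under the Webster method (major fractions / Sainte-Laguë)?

Webster

Jefferson: Arden 4, Brisco 2, Carrow 7.
Webster: Arden 5, Brisco 2, Carrow 6.
Arden gets 4 under Jefferson and 5 under Webster.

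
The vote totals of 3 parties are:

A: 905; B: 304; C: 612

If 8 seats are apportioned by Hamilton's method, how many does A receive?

The standard divisor is 1821/8 ≈ 227.625.
Standard quotas: A 3.976, B 1.336, C 2.689.
Lower quotas: A 3, B 1, C 2 (sum 6, leaving 2 seats).
Remainders in descending order: A 0.976, C 0.689, B 0.336.
The surplus seats go to A, C.
A receives 4.

4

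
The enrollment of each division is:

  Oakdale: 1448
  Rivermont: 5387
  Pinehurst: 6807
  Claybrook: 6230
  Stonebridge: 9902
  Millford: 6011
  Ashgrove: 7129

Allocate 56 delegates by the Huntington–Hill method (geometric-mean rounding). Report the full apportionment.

With divisor 772: modified quotas Oakdale 1.876, Rivermont 6.978, Pinehurst 8.817, Claybrook 8.070, Stonebridge 12.826, Millford 7.786, Ashgrove 9.234.
Geometric-mean thresholds: Oakdale √(1·2)=1.414, Rivermont √(6·7)=6.481, Pinehurst √(8·9)=8.485, Claybrook √(8·9)=8.485, Stonebridge √(12·13)=12.490, Millford √(7·8)=7.483, Ashgrove √(9·10)=9.487.
Each quota rounded against its threshold gives Oakdale 2, Rivermont 7, Pinehurst 9, Claybrook 8, Stonebridge 13, Millford 8, Ashgrove 9 (total 56).

Oakdale: 2, Rivermont: 7, Pinehurst: 9, Claybrook: 8, Stonebridge: 13, Millford: 8, Ashgrove: 9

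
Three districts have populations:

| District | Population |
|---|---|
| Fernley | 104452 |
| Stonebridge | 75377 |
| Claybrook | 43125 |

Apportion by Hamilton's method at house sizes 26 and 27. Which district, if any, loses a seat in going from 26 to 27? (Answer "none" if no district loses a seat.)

At 26 seats: Fernley 12, Stonebridge 9, Claybrook 5.
At 27 seats: Fernley 13, Stonebridge 9, Claybrook 5.
No district's allocation decreased.

none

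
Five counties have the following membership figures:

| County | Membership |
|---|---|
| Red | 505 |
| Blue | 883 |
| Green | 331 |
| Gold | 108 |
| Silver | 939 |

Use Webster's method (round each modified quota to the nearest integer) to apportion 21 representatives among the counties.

Red: 4, Blue: 7, Green: 2, Gold: 1, Silver: 7

Standard divisor 2766/21 ≈ 131.714; standard quotas: Red 3.834, Blue 6.704, Green 2.513, Gold 0.820, Silver 7.129.
Rounding to the nearest integer gives 4, 7, 3, 1, 7 = 22 seats, so the divisor must be adjusted.
With modified divisor 134: modified quotas Red 3.769, Blue 6.590, Green 2.470, Gold 0.806, Silver 7.007.
Rounding to the nearest integer: Red 4, Blue 7, Green 2, Gold 1, Silver 7 (total 21).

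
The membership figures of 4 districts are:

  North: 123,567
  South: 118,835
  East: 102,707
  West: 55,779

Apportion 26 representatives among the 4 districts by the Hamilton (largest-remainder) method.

North 8, South 8, East 7, West 3

Standard divisor: 400888 ÷ 26 ≈ 15418.769.
Standard quotas: North 8.0141, South 7.7072, East 6.6612, West 3.6176.
Lower quotas: North 8, South 7, East 6, West 3 (sum 24, leaving 2 seats).
Remainders in descending order: South 0.7072, East 0.6612, West 0.6176, North 0.0141.
Largest remainders: South, East receive the extra seats.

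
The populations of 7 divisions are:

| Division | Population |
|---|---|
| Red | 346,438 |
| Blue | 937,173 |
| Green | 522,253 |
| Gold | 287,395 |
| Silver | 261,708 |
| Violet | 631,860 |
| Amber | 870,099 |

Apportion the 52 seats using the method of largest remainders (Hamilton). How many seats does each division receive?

Red 5, Blue 13, Green 7, Gold 4, Silver 3, Violet 8, Amber 12

Total 3856926; standard divisor 3856926/52 ≈ 74171.654.
Standard quotas: Red 4.6708, Blue 12.6352, Green 7.0411, Gold 3.8747, Silver 3.5284, Violet 8.5189, Amber 11.7309.
Lower quotas: Red 4, Blue 12, Green 7, Gold 3, Silver 3, Violet 8, Amber 11 (sum 48, leaving 4 seats).
Remainders in descending order: Gold 0.8747, Amber 0.7309, Red 0.6708, Blue 0.6352, Silver 0.5284, Violet 0.5189, Green 0.0411.
The surplus seats go to Gold, Amber, Red, Blue.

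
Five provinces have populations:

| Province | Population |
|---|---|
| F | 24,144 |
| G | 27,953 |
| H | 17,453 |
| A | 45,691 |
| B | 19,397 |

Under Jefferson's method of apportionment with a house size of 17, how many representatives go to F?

3

Standard divisor 134638/17 ≈ 7919.882; standard quotas: F 3.049, G 3.529, H 2.204, A 5.769, B 2.449.
Rounding down gives 3, 3, 2, 5, 2 = 15 seats, so the divisor must be adjusted.
With modified divisor 6800: modified quotas F 3.551, G 4.111, H 2.567, A 6.719, B 2.853.
Rounding down: F 3, G 4, H 2, A 6, B 2 (total 17).
F receives 3.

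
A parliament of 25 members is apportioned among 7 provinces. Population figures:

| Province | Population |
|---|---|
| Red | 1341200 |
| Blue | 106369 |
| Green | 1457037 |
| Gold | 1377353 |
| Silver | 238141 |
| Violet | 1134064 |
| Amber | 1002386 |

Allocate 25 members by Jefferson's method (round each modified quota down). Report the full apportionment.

Standard divisor 6656550/25 ≈ 266262; standard quotas: Red 5.037, Blue 0.399, Green 5.472, Gold 5.173, Silver 0.894, Violet 4.259, Amber 3.765.
Rounding down gives 5, 0, 5, 5, 0, 4, 3 = 22 seats, so the divisor must be adjusted.
With modified divisor 232133: modified quotas Red 5.778, Blue 0.458, Green 6.277, Gold 5.933, Silver 1.026, Violet 4.885, Amber 4.318.
Rounding down: Red 5, Blue 0, Green 6, Gold 5, Silver 1, Violet 4, Amber 4 (total 25).

Red: 5, Blue: 0, Green: 6, Gold: 5, Silver: 1, Violet: 4, Amber: 4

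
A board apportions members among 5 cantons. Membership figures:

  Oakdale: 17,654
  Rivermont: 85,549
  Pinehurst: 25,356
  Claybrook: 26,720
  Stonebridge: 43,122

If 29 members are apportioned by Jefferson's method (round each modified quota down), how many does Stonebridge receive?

6

Standard divisor 198401/29 ≈ 6841.414; standard quotas: Oakdale 2.580, Rivermont 12.505, Pinehurst 3.706, Claybrook 3.906, Stonebridge 6.303.
Rounding down gives 2, 12, 3, 3, 6 = 26 seats, so the divisor must be adjusted.
With modified divisor 6200: modified quotas Oakdale 2.847, Rivermont 13.798, Pinehurst 4.090, Claybrook 4.310, Stonebridge 6.955.
Rounding down: Oakdale 2, Rivermont 13, Pinehurst 4, Claybrook 4, Stonebridge 6 (total 29).
Stonebridge receives 6.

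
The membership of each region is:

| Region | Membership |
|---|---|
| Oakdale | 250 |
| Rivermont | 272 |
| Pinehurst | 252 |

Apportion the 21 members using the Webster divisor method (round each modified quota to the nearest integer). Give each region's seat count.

Oakdale: 7; Rivermont: 7; Pinehurst: 7

Standard divisor 774/21 ≈ 36.857; standard quotas: Oakdale 6.783, Rivermont 7.380, Pinehurst 6.837.
Rounding to the nearest integer gives Oakdale 7, Rivermont 7, Pinehurst 7 — total 21, matching the house size, so no adjustment is needed.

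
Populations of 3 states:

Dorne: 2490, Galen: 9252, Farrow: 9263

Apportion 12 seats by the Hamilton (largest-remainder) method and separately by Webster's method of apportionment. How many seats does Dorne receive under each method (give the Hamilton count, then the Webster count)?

2 and 1

Hamilton: Dorne 2, Galen 5, Farrow 5.
Webster: Dorne 1, Galen 5, Farrow 6.
Dorne gets 2 under Hamilton and 1 under Webster.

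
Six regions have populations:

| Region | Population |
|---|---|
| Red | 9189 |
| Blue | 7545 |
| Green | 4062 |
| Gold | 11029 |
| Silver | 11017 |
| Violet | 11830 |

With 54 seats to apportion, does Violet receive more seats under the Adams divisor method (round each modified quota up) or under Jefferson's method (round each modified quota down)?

Jefferson

Adams: Red 9, Blue 8, Green 4, Gold 11, Silver 11, Violet 11.
Jefferson: Red 9, Blue 7, Green 4, Gold 11, Silver 11, Violet 12.
Violet gets 11 under Adams and 12 under Jefferson.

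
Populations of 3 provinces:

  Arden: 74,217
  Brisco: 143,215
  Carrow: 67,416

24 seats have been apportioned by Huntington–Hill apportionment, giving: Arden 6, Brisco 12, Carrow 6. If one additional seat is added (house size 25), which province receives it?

Brisco

Priority for the next seat is population ÷ (√(s·(s+1))).
Priorities: Arden 11451.932, Brisco 11466.377, Carrow 10402.515.
Highest priority: Brisco.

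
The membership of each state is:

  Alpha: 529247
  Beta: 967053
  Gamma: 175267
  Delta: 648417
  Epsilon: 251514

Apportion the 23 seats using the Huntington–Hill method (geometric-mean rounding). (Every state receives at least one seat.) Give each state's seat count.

With divisor 116156: modified quotas Alpha 4.556, Beta 8.325, Gamma 1.509, Delta 5.582, Epsilon 2.165.
Geometric-mean thresholds: Alpha √(4·5)=4.472, Beta √(8·9)=8.485, Gamma √(1·2)=1.414, Delta √(5·6)=5.477, Epsilon √(2·3)=2.449.
Each quota rounded against its threshold gives Alpha 5, Beta 8, Gamma 2, Delta 6, Epsilon 2 (total 23).

Alpha 5, Beta 8, Gamma 2, Delta 6, Epsilon 2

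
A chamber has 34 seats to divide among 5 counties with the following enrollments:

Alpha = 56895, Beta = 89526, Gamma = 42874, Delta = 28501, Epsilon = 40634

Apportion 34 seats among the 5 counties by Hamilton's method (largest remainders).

Total 258430; standard divisor 258430/34 ≈ 7600.882.
Standard quotas: Alpha 7.4853, Beta 11.7784, Gamma 5.6407, Delta 3.7497, Epsilon 5.3460.
Lower quotas: Alpha 7, Beta 11, Gamma 5, Delta 3, Epsilon 5 (sum 31, leaving 3 seats).
Remainders in descending order: Beta 0.7784, Delta 0.7497, Gamma 0.6407, Alpha 0.4853, Epsilon 0.3460.
Largest remainders: Beta, Delta, Gamma receive the extra seats.

Alpha 7, Beta 12, Gamma 6, Delta 4, Epsilon 5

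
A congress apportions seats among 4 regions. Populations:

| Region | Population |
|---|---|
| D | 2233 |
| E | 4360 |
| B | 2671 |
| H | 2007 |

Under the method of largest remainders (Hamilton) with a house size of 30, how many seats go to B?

7

Standard divisor: 11271 ÷ 30 ≈ 375.7.
Standard quotas: D 5.944, E 11.605, B 7.109, H 5.342.
Lower quotas: D 5, E 11, B 7, H 5 (sum 28, leaving 2 seats).
Remainders in descending order: D 0.944, E 0.605, H 0.342, B 0.109.
Largest remainders: D, E receive the extra seats.
B receives 7.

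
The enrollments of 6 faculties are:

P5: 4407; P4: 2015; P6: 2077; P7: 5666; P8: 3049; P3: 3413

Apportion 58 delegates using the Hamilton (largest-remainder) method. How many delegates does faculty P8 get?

Standard divisor: 20627 ÷ 58 ≈ 355.638.
Standard quotas: P5 12.3918, P4 5.6659, P6 5.8402, P7 15.9319, P8 8.5733, P3 9.5968.
Lower quotas: P5 12, P4 5, P6 5, P7 15, P8 8, P3 9 (sum 54, leaving 4 seats).
Remainders in descending order: P7 0.9319, P6 0.8402, P4 0.6659, P3 0.5968, P8 0.5733, P5 0.3918.
The surplus seats go to P7, P6, P4, P3.
P8 receives 8.

8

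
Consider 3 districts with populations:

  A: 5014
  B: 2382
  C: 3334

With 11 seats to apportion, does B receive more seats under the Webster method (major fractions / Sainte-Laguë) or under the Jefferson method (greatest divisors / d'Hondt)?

Webster

Webster: A 5, B 3, C 3.
Jefferson: A 6, B 2, C 3.
B gets 3 under Webster and 2 under Jefferson.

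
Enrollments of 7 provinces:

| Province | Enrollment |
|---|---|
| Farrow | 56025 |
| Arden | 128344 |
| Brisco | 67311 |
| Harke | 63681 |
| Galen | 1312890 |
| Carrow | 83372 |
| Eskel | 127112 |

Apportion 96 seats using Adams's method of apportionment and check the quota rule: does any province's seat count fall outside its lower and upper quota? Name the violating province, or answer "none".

Standard quotas: Farrow 2.925, Arden 6.701, Brisco 3.514, Harke 3.325, Galen 68.546, Carrow 4.353, Eskel 6.636.
Adams allocation: Farrow 3, Arden 7, Brisco 4, Harke 4, Galen 66, Carrow 5, Eskel 7.
Galen has quota 68.546 (lower 68, upper 69) but receives 66 — outside the quota interval.

Galen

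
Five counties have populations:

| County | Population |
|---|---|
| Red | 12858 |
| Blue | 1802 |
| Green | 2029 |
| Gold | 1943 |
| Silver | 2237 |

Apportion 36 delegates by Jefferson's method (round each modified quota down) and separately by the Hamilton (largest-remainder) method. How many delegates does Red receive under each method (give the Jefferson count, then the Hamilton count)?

23 and 22

Jefferson: Red 23, Blue 3, Green 3, Gold 3, Silver 4.
Hamilton: Red 22, Blue 3, Green 4, Gold 3, Silver 4.
Red gets 23 under Jefferson and 22 under Hamilton.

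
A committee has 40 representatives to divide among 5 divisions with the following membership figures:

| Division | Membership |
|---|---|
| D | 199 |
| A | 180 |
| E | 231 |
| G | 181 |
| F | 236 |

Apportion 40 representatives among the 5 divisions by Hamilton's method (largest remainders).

D 8; A 7; E 9; G 7; F 9

Standard divisor: 1027 ÷ 40 ≈ 25.675.
Standard quotas: D 7.751, A 7.011, E 8.997, G 7.050, F 9.192.
Lower quotas: D 7, A 7, E 8, G 7, F 9 (sum 38, leaving 2 seats).
Remainders in descending order: E 0.997, D 0.751, F 0.192, G 0.050, A 0.011.
Largest remainders: E, D receive the extra seats.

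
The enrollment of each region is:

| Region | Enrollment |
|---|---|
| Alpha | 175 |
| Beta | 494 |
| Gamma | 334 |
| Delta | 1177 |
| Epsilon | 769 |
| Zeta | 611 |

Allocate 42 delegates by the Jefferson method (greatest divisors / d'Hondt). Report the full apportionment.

Standard divisor 3560/42 ≈ 84.762; standard quotas: Alpha 2.065, Beta 5.828, Gamma 3.940, Delta 13.886, Epsilon 9.072, Zeta 7.208.
Rounding down gives 2, 5, 3, 13, 9, 7 = 39 seats, so the divisor must be adjusted.
With modified divisor 80: modified quotas Alpha 2.188, Beta 6.175, Gamma 4.175, Delta 14.713, Epsilon 9.613, Zeta 7.638.
Rounding down: Alpha 2, Beta 6, Gamma 4, Delta 14, Epsilon 9, Zeta 7 (total 42).

Alpha 2, Beta 6, Gamma 4, Delta 14, Epsilon 9, Zeta 7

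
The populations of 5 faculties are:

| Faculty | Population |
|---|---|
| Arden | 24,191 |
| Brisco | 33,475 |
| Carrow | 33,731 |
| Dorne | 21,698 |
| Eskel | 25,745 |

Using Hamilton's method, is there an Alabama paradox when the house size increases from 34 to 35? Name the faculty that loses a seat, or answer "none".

Dorne

At 34 seats: Arden 6, Brisco 8, Carrow 8, Dorne 6, Eskel 6.
At 35 seats: Arden 6, Brisco 8, Carrow 9, Dorne 5, Eskel 7.
Dorne drops from 6 to 5.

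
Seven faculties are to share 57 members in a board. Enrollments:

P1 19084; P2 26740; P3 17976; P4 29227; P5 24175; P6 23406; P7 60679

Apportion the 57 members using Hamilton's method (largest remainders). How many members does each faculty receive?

Standard divisor: 201287 ÷ 57 ≈ 3531.351.
Standard quotas: P1 5.4042, P2 7.5722, P3 5.0904, P4 8.2764, P5 6.8458, P6 6.6281, P7 17.1829.
Lower quotas: P1 5, P2 7, P3 5, P4 8, P5 6, P6 6, P7 17 (sum 54, leaving 3 seats).
Remainders in descending order: P5 0.8458, P6 0.6281, P2 0.5722, P1 0.4042, P4 0.2764, P7 0.1829, P3 0.0904.
The surplus seats go to P5, P6, P2.

P1: 5, P2: 8, P3: 5, P4: 8, P5: 7, P6: 7, P7: 17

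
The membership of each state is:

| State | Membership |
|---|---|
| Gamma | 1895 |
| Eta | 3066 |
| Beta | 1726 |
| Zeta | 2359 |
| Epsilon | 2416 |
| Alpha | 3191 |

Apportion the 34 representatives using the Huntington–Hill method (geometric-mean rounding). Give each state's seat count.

Gamma 4; Eta 7; Beta 4; Zeta 6; Epsilon 6; Alpha 7

With divisor 429: modified quotas Gamma 4.417, Eta 7.147, Beta 4.023, Zeta 5.499, Epsilon 5.632, Alpha 7.438.
Geometric-mean thresholds: Gamma √(4·5)=4.472, Eta √(7·8)=7.483, Beta √(4·5)=4.472, Zeta √(5·6)=5.477, Epsilon √(5·6)=5.477, Alpha √(7·8)=7.483.
Each quota rounded against its threshold gives Gamma 4, Eta 7, Beta 4, Zeta 6, Epsilon 6, Alpha 7 (total 34).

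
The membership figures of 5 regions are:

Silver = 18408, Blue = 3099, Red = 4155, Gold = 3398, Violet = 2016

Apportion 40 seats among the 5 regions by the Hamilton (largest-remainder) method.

The standard divisor is 31076/40 ≈ 776.9.
Standard quotas: Silver 23.6942, Blue 3.9889, Red 5.3482, Gold 4.3738, Violet 2.5949.
Lower quotas: Silver 23, Blue 3, Red 5, Gold 4, Violet 2 (sum 37, leaving 3 seats).
Remainders in descending order: Blue 0.9889, Silver 0.6942, Violet 0.5949, Gold 0.3738, Red 0.3482.
The surplus seats go to Blue, Silver, Violet.

Silver=24; Blue=4; Red=5; Gold=4; Violet=3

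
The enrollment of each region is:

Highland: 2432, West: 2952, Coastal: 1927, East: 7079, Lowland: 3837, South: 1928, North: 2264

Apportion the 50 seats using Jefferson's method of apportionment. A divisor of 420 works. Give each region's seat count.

With modified divisor 420: modified quotas Highland 5.790, West 7.029, Coastal 4.588, East 16.855, Lowland 9.136, South 4.590, North 5.390.
Rounding down: Highland 5, West 7, Coastal 4, East 16, Lowland 9, South 4, North 5 (total 50).

Highland: 5, West: 7, Coastal: 4, East: 16, Lowland: 9, South: 4, North: 5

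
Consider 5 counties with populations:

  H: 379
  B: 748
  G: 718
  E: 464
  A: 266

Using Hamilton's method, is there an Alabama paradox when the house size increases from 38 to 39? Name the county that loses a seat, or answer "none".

At 38 seats: H 5, B 11, G 11, E 7, A 4.
At 39 seats: H 6, B 11, G 11, E 7, A 4.
No county's allocation decreased.

none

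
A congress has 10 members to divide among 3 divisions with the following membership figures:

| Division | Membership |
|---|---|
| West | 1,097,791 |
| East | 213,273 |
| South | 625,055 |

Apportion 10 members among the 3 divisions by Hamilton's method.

The standard divisor is 1936119/10 ≈ 193611.9.
Standard quotas: West 5.6701, East 1.1015, South 3.2284.
Lower quotas: West 5, East 1, South 3 (sum 9, leaving 1 seat).
Remainders in descending order: West 0.6701, South 0.2284, East 0.1015.
The surplus seat goes to West.

West 6, East 1, South 3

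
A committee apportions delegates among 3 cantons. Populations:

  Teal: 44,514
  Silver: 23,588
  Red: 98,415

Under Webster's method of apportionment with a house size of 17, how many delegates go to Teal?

Standard divisor 166517/17 ≈ 9795.118; standard quotas: Teal 4.545, Silver 2.408, Red 10.047.
Rounding to the nearest integer gives Teal 5, Silver 2, Red 10 — total 17, matching the house size, so no adjustment is needed.
Teal receives 5.

5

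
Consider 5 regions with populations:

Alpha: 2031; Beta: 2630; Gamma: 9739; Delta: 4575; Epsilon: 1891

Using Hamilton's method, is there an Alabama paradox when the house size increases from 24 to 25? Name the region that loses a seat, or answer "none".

Alpha

At 24 seats: Alpha 3, Beta 3, Gamma 11, Delta 5, Epsilon 2.
At 25 seats: Alpha 2, Beta 3, Gamma 12, Delta 6, Epsilon 2.
Alpha drops from 3 to 2.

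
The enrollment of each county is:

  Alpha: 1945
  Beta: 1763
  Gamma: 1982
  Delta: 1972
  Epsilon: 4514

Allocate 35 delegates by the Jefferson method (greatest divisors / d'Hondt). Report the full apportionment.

Standard divisor 12176/35 ≈ 347.886; standard quotas: Alpha 5.591, Beta 5.068, Gamma 5.697, Delta 5.669, Epsilon 12.976.
Rounding down gives 5, 5, 5, 5, 12 = 32 seats, so the divisor must be adjusted.
With modified divisor 326: modified quotas Alpha 5.966, Beta 5.408, Gamma 6.080, Delta 6.049, Epsilon 13.847.
Rounding down: Alpha 5, Beta 5, Gamma 6, Delta 6, Epsilon 13 (total 35).

Alpha=5, Beta=5, Gamma=6, Delta=6, Epsilon=13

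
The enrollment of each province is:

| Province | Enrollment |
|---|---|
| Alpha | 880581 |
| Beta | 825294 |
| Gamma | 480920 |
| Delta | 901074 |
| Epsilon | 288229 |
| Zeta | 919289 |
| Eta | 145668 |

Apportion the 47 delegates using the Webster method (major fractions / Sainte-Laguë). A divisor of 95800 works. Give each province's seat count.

With modified divisor 95800: modified quotas Alpha 9.192, Beta 8.615, Gamma 5.020, Delta 9.406, Epsilon 3.009, Zeta 9.596, Eta 1.521.
Rounding to the nearest integer: Alpha 9, Beta 9, Gamma 5, Delta 9, Epsilon 3, Zeta 10, Eta 2 (total 47).

Alpha 9, Beta 9, Gamma 5, Delta 9, Epsilon 3, Zeta 10, Eta 2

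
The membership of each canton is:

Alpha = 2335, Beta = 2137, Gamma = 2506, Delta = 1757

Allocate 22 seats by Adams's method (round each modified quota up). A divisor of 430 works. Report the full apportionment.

Alpha: 6; Beta: 5; Gamma: 6; Delta: 5

With modified divisor 430: modified quotas Alpha 5.430, Beta 4.970, Gamma 5.828, Delta 4.086.
Rounding up: Alpha 6, Beta 5, Gamma 6, Delta 5 (total 22).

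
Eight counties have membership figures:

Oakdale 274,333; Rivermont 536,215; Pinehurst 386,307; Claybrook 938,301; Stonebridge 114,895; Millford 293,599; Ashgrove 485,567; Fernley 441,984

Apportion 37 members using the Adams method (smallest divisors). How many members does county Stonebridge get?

2

Standard divisor 3471201/37 ≈ 93816.243; standard quotas: Oakdale 2.924, Rivermont 5.716, Pinehurst 4.118, Claybrook 10.001, Stonebridge 1.225, Millford 3.130, Ashgrove 5.176, Fernley 4.711.
Rounding up gives 3, 6, 5, 11, 2, 4, 6, 5 = 42 seats, so the divisor must be adjusted.
With modified divisor 105700: modified quotas Oakdale 2.595, Rivermont 5.073, Pinehurst 3.655, Claybrook 8.877, Stonebridge 1.087, Millford 2.778, Ashgrove 4.594, Fernley 4.181.
Rounding up: Oakdale 3, Rivermont 6, Pinehurst 4, Claybrook 9, Stonebridge 2, Millford 3, Ashgrove 5, Fernley 5 (total 37).
Stonebridge receives 2.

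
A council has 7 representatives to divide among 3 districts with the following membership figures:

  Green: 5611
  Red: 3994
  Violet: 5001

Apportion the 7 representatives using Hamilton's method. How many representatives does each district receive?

Standard divisor: 14606 ÷ 7 ≈ 2086.571.
Standard quotas: Green 2.6891, Red 1.9141, Violet 2.3968.
Lower quotas: Green 2, Red 1, Violet 2 (sum 5, leaving 2 seats).
Remainders in descending order: Red 0.9141, Green 0.6891, Violet 0.3968.
Largest remainders: Red, Green receive the extra seats.

Green 3, Red 2, Violet 2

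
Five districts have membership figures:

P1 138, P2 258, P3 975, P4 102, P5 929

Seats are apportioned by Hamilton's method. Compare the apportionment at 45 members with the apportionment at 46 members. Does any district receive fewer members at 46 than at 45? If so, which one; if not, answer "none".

At 45 seats: P1 3, P2 5, P3 18, P4 2, P5 17.
At 46 seats: P1 2, P2 5, P3 19, P4 2, P5 18.
P1 drops from 3 to 2.

P1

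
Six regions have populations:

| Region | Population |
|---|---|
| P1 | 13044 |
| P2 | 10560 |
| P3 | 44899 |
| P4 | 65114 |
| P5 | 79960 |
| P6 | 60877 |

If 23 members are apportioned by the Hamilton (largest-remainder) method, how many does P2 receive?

1

Total 274454; standard divisor 274454/23 ≈ 11932.783.
Standard quotas: P1 1.0931, P2 0.8850, P3 3.7627, P4 5.4567, P5 6.7009, P6 5.1017.
Lower quotas: P1 1, P2 0, P3 3, P4 5, P5 6, P6 5 (sum 20, leaving 3 seats).
Remainders in descending order: P2 0.8850, P3 0.7627, P5 0.7009, P4 0.4567, P6 0.1017, P1 0.0931.
Largest remainders: P2, P3, P5 receive the extra seats.
P2 receives 1.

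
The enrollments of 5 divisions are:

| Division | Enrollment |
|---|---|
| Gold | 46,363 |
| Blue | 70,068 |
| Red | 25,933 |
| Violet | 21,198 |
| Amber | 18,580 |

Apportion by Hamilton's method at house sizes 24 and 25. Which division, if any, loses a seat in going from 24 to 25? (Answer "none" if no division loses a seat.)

At 24 seats: Gold 6, Blue 9, Red 3, Violet 3, Amber 3.
At 25 seats: Gold 6, Blue 10, Red 4, Violet 3, Amber 2.
Amber drops from 3 to 2.

Amber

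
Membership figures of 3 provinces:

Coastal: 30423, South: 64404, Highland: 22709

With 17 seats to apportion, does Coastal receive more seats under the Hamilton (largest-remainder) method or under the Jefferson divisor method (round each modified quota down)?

Hamilton: Coastal 5, South 9, Highland 3.
Jefferson: Coastal 4, South 10, Highland 3.
Coastal gets 5 under Hamilton and 4 under Jefferson.

Hamilton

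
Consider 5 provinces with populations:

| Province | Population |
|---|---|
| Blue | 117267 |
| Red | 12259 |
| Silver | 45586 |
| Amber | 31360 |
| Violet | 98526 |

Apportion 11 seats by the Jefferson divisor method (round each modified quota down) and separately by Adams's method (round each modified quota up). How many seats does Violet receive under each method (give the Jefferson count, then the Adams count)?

Jefferson: Blue 5, Red 0, Silver 1, Amber 1, Violet 4.
Adams: Blue 4, Red 1, Silver 2, Amber 1, Violet 3.
Violet gets 4 under Jefferson and 3 under Adams.

4 and 3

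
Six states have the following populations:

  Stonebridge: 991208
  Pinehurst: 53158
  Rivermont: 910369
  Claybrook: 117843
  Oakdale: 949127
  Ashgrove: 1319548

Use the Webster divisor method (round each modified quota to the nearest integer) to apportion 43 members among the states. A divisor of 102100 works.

With modified divisor 102100: modified quotas Stonebridge 9.708, Pinehurst 0.521, Rivermont 8.916, Claybrook 1.154, Oakdale 9.296, Ashgrove 12.924.
Rounding to the nearest integer: Stonebridge 10, Pinehurst 1, Rivermont 9, Claybrook 1, Oakdale 9, Ashgrove 13 (total 43).

Stonebridge: 10, Pinehurst: 1, Rivermont: 9, Claybrook: 1, Oakdale: 9, Ashgrove: 13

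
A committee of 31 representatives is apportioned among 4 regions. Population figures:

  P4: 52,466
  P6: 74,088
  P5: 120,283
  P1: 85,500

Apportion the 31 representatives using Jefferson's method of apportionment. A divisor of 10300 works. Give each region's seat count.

With modified divisor 10300: modified quotas P4 5.094, P6 7.193, P5 11.678, P1 8.301.
Rounding down: P4 5, P6 7, P5 11, P1 8 (total 31).

P4=5, P6=7, P5=11, P1=8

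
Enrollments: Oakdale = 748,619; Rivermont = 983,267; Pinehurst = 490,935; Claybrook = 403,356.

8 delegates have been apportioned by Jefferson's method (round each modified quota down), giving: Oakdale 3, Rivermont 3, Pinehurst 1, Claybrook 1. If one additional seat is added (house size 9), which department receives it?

Priority for the next seat is population ÷ (current seats + 1).
Priorities: Oakdale 187154.750, Rivermont 245816.750, Pinehurst 245467.500, Claybrook 201678.000.
Highest priority: Rivermont.

Rivermont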